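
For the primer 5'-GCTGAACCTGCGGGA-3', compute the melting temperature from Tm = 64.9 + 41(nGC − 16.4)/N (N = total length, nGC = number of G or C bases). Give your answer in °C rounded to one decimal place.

Base counts: A=3, T=2, G=6, C=4; G+C = 10, N = 15.
Tm = 64.9 + 41·(10 − 16.4)/15 = 64.9 + -262.40/15 = 47.4°C.

47.4°C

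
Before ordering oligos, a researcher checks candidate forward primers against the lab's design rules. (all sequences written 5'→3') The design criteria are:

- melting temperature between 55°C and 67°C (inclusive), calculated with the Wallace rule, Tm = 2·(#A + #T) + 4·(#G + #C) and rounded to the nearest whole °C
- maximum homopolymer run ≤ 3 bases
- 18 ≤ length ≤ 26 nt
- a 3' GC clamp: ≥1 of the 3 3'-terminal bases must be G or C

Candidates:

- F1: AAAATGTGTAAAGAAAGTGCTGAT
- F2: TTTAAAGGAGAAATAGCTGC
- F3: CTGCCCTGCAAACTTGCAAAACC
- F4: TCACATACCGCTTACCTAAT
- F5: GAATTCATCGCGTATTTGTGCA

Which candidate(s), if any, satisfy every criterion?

F1 (24 nt, A=11 T=6 G=6 C=1): Tm = 2·17 + 4·7 = 62°C ✓; longest run = 4, exceeds 3 ✗; length 24 ✓; 3' end GAT has 1 G/C ✓ — fails.
F2 (20 nt, A=8 T=5 G=5 C=2): Tm = 2·13 + 4·7 = 54°C, outside 55–67°C ✗; longest run = 3 ✓; length 20 ✓; 3' end TGC has 2 G/C ✓ — fails.
F3 (23 nt, A=7 T=4 G=3 C=9): Tm = 2·11 + 4·12 = 70°C, outside 55–67°C ✗; longest run = 4, exceeds 3 ✗; length 23 ✓; 3' end ACC has 2 G/C ✓ — fails.
F4 (20 nt, A=6 T=6 G=1 C=7): Tm = 2·12 + 4·8 = 56°C ✓; longest run = 2 ✓; length 20 ✓; 3' end AAT has 0 G/C, need ≥1 ✗ — fails.
F5 (22 nt, A=5 T=8 G=5 C=4): Tm = 2·13 + 4·9 = 62°C ✓; longest run = 3 ✓; length 22 ✓; 3' end GCA has 2 G/C ✓ — passes.

F5 only.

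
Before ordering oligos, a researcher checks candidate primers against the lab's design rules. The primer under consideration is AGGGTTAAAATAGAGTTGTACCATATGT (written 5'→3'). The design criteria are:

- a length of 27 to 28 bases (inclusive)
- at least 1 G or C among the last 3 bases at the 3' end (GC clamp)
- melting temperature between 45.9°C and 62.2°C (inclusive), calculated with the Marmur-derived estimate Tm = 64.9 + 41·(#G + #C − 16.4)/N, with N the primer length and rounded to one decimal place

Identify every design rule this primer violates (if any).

Meets all criteria.

Base counts: A=10, T=9, G=7, C=2 (length 28).
length: length 28 ✓
GC clamp: 3' end TGT has 1 G/C ✓
Tm: Tm = 64.9 + 41·(9 − 16.4)/28 = 54.1°C ✓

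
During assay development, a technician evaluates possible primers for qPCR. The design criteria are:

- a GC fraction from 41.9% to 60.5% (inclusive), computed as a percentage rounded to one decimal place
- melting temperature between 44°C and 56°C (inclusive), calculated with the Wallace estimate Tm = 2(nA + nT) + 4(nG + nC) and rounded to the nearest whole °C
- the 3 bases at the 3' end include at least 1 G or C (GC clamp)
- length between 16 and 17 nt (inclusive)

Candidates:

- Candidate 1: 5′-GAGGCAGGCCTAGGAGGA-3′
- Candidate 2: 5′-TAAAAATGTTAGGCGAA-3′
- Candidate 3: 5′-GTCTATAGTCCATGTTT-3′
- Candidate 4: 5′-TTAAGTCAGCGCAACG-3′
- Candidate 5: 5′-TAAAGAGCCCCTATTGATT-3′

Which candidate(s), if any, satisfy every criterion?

Candidate 4 only.

Candidate 1 (18 nt, A=5 T=1 G=9 C=3): GC 12/18 = 66.7%, outside 41.9–60.5% ✗; Tm = 2·6 + 4·12 = 60°C, outside 44–56°C ✗; 3' end GGA has 2 G/C ✓; length 18, outside 16–17 ✗ — fails.
Candidate 2 (17 nt, A=8 T=4 G=4 C=1): GC 5/17 = 29.4%, outside 41.9–60.5% ✗; Tm = 2·12 + 4·5 = 44°C ✓; 3' end GAA has 1 G/C ✓; length 17 ✓ — fails.
Candidate 3 (17 nt, A=3 T=8 G=3 C=3): GC 6/17 = 35.3%, outside 41.9–60.5% ✗; Tm = 2·11 + 4·6 = 46°C ✓; 3' end TTT has 0 G/C, need ≥1 ✗; length 17 ✓ — fails.
Candidate 4 (16 nt, A=5 T=3 G=4 C=4): GC 8/16 = 50.0% ✓; Tm = 2·8 + 4·8 = 48°C ✓; 3' end ACG has 2 G/C ✓; length 16 ✓ — passes.
Candidate 5 (19 nt, A=6 T=6 G=3 C=4): GC 7/19 = 36.8%, outside 41.9–60.5% ✗; Tm = 2·12 + 4·7 = 52°C ✓; 3' end ATT has 0 G/C, need ≥1 ✗; length 19, outside 16–17 ✗ — fails.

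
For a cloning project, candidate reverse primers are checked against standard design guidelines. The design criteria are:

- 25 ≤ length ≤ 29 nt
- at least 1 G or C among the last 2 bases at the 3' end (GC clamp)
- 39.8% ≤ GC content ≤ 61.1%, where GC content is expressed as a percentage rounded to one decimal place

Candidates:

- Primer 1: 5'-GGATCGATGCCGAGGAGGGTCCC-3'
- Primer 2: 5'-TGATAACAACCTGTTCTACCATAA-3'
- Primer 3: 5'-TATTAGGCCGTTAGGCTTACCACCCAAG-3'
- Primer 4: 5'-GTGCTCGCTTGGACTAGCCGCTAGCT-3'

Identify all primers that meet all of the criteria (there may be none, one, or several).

Primer 1 (23 nt, A=4 T=3 G=10 C=6): length 23, outside 25–29 ✗; 3' end CC has 2 G/C ✓; GC 16/23 = 69.6%, outside 39.8–61.1% ✗ — fails.
Primer 2 (24 nt, A=9 T=7 G=2 C=6): length 24, outside 25–29 ✗; 3' end AA has 0 G/C, need ≥1 ✗; GC 8/24 = 33.3%, outside 39.8–61.1% ✗ — fails.
Primer 3 (28 nt, A=7 T=7 G=6 C=8): length 28 ✓; 3' end AG has 1 G/C ✓; GC 14/28 = 50.0% ✓ — passes.
Primer 4 (26 nt, A=3 T=7 G=8 C=8): length 26 ✓; 3' end CT has 1 G/C ✓; GC 16/26 = 61.5%, outside 39.8–61.1% ✗ — fails.

Primer 3 only.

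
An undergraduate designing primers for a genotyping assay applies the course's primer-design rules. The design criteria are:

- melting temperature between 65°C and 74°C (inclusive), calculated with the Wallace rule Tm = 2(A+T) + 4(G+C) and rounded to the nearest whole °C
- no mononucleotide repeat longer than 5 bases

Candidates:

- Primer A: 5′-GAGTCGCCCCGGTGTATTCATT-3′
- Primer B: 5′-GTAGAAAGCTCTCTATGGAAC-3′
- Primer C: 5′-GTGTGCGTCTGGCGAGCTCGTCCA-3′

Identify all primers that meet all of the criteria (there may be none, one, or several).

Primer A only.

Primer A (22 nt, A=3 T=7 G=6 C=6): Tm = 2·10 + 4·12 = 68°C ✓; longest run = 4 ✓ — passes.
Primer B (21 nt, A=7 T=5 G=5 C=4): Tm = 2·12 + 4·9 = 60°C, outside 65–74°C ✗; longest run = 3 ✓ — fails.
Primer C (24 nt, A=2 T=6 G=9 C=7): Tm = 2·8 + 4·16 = 80°C, outside 65–74°C ✗; longest run = 2 ✓ — fails.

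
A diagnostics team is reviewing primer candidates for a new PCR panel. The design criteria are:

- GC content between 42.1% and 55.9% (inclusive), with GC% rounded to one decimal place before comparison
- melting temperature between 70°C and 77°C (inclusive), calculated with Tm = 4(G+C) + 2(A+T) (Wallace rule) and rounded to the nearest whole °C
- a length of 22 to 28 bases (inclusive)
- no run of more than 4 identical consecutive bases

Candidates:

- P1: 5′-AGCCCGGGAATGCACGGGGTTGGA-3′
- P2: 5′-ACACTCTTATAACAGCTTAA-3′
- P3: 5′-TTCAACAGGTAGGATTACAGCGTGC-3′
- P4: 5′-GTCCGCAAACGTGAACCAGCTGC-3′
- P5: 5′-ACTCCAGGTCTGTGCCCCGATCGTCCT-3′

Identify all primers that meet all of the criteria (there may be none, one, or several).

P1 (24 nt, A=5 T=3 G=11 C=5): GC 16/24 = 66.7%, outside 42.1–55.9% ✗; Tm = 2·8 + 4·16 = 80°C, outside 70–77°C ✗; length 24 ✓; longest run = 4 ✓ — fails.
P2 (20 nt, A=8 T=6 G=1 C=5): GC 6/20 = 30.0%, outside 42.1–55.9% ✗; Tm = 2·14 + 4·6 = 52°C, outside 70–77°C ✗; length 20, outside 22–28 ✗; longest run = 2 ✓ — fails.
P3 (25 nt, A=7 T=6 G=7 C=5): GC 12/25 = 48.0% ✓; Tm = 2·13 + 4·12 = 74°C ✓; length 25 ✓; longest run = 2 ✓ — passes.
P4 (23 nt, A=6 T=3 G=6 C=8): GC 14/23 = 60.9%, outside 42.1–55.9% ✗; Tm = 2·9 + 4·14 = 74°C ✓; length 23 ✓; longest run = 3 ✓ — fails.
P5 (27 nt, A=3 T=7 G=6 C=11): GC 17/27 = 63.0%, outside 42.1–55.9% ✗; Tm = 2·10 + 4·17 = 88°C, outside 70–77°C ✗; length 27 ✓; longest run = 4 ✓ — fails.

P3 only.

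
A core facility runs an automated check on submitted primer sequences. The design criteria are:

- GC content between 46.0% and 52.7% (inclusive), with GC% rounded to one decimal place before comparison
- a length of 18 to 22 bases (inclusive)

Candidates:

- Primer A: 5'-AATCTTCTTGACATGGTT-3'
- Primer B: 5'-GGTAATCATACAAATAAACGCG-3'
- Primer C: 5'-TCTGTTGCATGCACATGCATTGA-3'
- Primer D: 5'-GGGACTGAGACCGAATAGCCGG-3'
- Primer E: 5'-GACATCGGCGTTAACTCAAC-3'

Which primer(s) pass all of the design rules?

Primer A (18 nt, A=4 T=8 G=3 C=3): GC 6/18 = 33.3%, outside 46.0–52.7% ✗; length 18 ✓ — fails.
Primer B (22 nt, A=10 T=4 G=4 C=4): GC 8/22 = 36.4%, outside 46.0–52.7% ✗; length 22 ✓ — fails.
Primer C (23 nt, A=5 T=8 G=5 C=5): GC 10/23 = 43.5%, outside 46.0–52.7% ✗; length 23, outside 18–22 ✗ — fails.
Primer D (22 nt, A=6 T=2 G=9 C=5): GC 14/22 = 63.6%, outside 46.0–52.7% ✗; length 22 ✓ — fails.
Primer E (20 nt, A=6 T=4 G=4 C=6): GC 10/20 = 50.0% ✓; length 20 ✓ — passes.

Primer E only.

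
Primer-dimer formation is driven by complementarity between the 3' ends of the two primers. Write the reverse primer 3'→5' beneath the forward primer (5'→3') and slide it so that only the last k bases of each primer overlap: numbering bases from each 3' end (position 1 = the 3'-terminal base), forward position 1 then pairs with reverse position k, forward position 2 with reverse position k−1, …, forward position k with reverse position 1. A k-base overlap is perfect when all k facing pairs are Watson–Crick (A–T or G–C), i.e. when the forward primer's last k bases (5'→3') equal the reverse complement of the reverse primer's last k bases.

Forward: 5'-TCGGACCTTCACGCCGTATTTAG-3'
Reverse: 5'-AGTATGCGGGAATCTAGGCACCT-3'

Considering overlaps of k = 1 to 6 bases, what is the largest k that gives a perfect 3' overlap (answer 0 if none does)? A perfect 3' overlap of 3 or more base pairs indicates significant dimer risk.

Longest perfect overlap: 2 complementary base pairs; below the dimer-risk threshold (threshold 3).

Last 6 bases (5'→3') — forward …ATTTAG, reverse …GCACCT.
Reverse complement of the reverse primer's last 6 bases: AGGTGC; its first k bases are the reverse complement of the reverse primer's last k bases, so a perfect k-base overlap needs the forward primer's last k bases to equal them.
Comparing (forward last k vs required): k=1: G vs A ✗; k=2: AG vs AG ✓; k=3: TAG vs AGG ✗; k=4: TTAG vs AGGT ✗; k=5: TTTAG vs AGGTG ✗; k=6: ATTTAG vs AGGTGC ✗.
Only k = 2 is perfect, so the longest perfect 3' overlap is 2.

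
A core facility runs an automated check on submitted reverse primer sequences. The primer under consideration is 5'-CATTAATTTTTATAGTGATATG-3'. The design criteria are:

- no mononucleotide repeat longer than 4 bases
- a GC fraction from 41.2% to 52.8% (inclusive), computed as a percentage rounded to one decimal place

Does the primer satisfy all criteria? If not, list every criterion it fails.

Base counts: A=7, T=11, G=3, C=1 (length 22).
homopolymer run: longest run = 5, exceeds 4 ✗
GC content: GC 4/22 = 18.2%, outside 41.2–52.8% ✗

Fails: homopolymer run, GC content.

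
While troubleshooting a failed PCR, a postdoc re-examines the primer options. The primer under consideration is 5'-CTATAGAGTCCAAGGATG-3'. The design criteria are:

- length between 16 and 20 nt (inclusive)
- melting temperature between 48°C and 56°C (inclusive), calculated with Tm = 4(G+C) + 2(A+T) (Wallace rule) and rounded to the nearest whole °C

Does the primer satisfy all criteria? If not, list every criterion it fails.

Meets all criteria.

Base counts: A=6, T=4, G=5, C=3 (length 18).
length: length 18 ✓
Tm: Tm = 2·10 + 4·8 = 52°C ✓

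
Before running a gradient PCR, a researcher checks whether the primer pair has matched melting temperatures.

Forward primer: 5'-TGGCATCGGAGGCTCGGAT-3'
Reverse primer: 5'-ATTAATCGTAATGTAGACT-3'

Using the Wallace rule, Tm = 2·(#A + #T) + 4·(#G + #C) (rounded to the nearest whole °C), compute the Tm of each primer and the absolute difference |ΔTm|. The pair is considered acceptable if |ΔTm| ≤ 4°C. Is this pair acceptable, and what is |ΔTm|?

|ΔTm| = 14°C; the pair is not acceptable.

Forward: A=3 T=4 G=8 C=4 → Tm = 2·7 + 4·12 = 62°C.
Reverse: A=7 T=7 G=3 C=2 → Tm = 2·14 + 4·5 = 48°C.
|ΔTm| = |62 − 48| = 14°C, > 4°C.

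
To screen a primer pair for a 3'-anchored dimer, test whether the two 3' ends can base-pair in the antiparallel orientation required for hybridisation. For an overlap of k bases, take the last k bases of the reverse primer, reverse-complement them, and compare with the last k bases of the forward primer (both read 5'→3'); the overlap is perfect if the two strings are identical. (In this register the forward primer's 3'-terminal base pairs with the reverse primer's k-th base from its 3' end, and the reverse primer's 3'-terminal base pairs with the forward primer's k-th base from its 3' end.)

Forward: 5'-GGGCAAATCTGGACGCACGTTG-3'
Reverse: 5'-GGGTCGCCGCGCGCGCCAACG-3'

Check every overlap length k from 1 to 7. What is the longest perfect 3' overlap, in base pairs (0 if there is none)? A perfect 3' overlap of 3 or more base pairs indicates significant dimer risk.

Last 7 bases (5'→3') — forward …CACGTTG, reverse …GCCAACG.
Reverse complement of the reverse primer's last 7 bases: CGTTGGC; its first k bases are the reverse complement of the reverse primer's last k bases, so a perfect k-base overlap needs the forward primer's last k bases to equal them.
Comparing (forward last k vs required): k=1: G vs C ✗; k=2: TG vs CG ✗; k=3: TTG vs CGT ✗; k=4: GTTG vs CGTT ✗; k=5: CGTTG vs CGTTG ✓; k=6: ACGTTG vs CGTTGG ✗; k=7: CACGTTG vs CGTTGGC ✗.
Only k = 5 is perfect, so the longest perfect 3' overlap is 5.

Longest perfect overlap: 5 complementary base pairs; significant dimer risk (threshold 3).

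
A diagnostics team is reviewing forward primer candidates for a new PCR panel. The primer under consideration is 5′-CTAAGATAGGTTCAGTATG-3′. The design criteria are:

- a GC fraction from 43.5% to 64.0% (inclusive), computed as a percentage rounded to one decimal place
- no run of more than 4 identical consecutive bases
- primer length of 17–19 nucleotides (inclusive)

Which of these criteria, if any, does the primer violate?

Base counts: A=6, T=6, G=5, C=2 (length 19).
GC content: GC 7/19 = 36.8%, outside 43.5–64.0% ✗
homopolymer run: longest run = 2 ✓
length: length 19 ✓

Fails: GC content.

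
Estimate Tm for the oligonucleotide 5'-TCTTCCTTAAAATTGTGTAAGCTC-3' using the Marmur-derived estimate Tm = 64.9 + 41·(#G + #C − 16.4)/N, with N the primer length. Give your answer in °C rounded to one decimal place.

Base counts: A=6, T=10, G=3, C=5; G+C = 8, N = 24.
Tm = 64.9 + 41·(8 − 16.4)/24 = 64.9 + -344.40/24 = 50.6°C.

50.6°C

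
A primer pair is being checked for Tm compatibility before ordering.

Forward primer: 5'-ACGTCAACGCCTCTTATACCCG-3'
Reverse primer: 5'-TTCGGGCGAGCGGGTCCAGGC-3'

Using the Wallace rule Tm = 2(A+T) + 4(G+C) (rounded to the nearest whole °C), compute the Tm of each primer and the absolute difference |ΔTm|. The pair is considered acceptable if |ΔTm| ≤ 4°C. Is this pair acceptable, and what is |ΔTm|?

Forward: A=5 T=5 G=3 C=9 → Tm = 2·10 + 4·12 = 68°C.
Reverse: A=2 T=3 G=10 C=6 → Tm = 2·5 + 4·16 = 74°C.
|ΔTm| = |68 − 74| = 6°C, > 4°C.

|ΔTm| = 6°C; the pair is not acceptable.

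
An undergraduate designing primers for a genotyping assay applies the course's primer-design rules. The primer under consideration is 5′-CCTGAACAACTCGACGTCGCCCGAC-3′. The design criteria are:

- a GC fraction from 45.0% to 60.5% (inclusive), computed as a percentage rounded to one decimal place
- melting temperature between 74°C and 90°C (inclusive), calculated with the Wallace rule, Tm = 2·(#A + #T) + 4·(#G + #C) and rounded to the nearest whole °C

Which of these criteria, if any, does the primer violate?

Base counts: A=6, T=3, G=5, C=11 (length 25).
GC content: GC 16/25 = 64.0%, outside 45.0–60.5% ✗
Tm: Tm = 2·9 + 4·16 = 82°C ✓

Fails: GC content.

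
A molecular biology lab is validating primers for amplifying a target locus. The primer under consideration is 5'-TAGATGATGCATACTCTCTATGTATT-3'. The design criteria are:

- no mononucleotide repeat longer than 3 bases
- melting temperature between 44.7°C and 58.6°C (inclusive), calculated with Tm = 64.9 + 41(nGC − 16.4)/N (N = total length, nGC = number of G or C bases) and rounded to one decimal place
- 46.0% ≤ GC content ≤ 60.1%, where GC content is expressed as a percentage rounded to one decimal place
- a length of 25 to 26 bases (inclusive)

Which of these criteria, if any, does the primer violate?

Fails: GC content.

Base counts: A=7, T=11, G=4, C=4 (length 26).
homopolymer run: longest run = 2 ✓
Tm: Tm = 64.9 + 41·(8 − 16.4)/26 = 51.7°C ✓
GC content: GC 8/26 = 30.8%, outside 46.0–60.1% ✗
length: length 26 ✓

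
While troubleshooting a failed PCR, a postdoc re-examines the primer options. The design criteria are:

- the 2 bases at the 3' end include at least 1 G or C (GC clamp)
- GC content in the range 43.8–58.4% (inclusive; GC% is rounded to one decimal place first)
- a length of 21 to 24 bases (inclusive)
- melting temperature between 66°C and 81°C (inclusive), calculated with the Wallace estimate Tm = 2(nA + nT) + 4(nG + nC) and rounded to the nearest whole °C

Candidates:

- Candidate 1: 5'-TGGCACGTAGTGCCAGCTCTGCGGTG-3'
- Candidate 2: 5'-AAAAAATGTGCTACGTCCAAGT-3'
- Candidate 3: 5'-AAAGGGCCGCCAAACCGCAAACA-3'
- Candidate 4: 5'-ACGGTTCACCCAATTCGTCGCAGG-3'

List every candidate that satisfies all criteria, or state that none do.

Candidate 3 and Candidate 4.

Candidate 1 (26 nt, A=3 T=6 G=10 C=7): 3' end TG has 1 G/C ✓; GC 17/26 = 65.4%, outside 43.8–58.4% ✗; length 26, outside 21–24 ✗; Tm = 2·9 + 4·17 = 86°C, outside 66–81°C ✗ — fails.
Candidate 2 (22 nt, A=9 T=5 G=4 C=4): 3' end GT has 1 G/C ✓; GC 8/22 = 36.4%, outside 43.8–58.4% ✗; length 22 ✓; Tm = 2·14 + 4·8 = 60°C, outside 66–81°C ✗ — fails.
Candidate 3 (23 nt, A=10 T=0 G=5 C=8): 3' end CA has 1 G/C ✓; GC 13/23 = 56.5% ✓; length 23 ✓; Tm = 2·10 + 4·13 = 72°C ✓ — passes.
Candidate 4 (24 nt, A=5 T=5 G=6 C=8): 3' end GG has 2 G/C ✓; GC 14/24 = 58.3% ✓; length 24 ✓; Tm = 2·10 + 4·14 = 76°C ✓ — passes.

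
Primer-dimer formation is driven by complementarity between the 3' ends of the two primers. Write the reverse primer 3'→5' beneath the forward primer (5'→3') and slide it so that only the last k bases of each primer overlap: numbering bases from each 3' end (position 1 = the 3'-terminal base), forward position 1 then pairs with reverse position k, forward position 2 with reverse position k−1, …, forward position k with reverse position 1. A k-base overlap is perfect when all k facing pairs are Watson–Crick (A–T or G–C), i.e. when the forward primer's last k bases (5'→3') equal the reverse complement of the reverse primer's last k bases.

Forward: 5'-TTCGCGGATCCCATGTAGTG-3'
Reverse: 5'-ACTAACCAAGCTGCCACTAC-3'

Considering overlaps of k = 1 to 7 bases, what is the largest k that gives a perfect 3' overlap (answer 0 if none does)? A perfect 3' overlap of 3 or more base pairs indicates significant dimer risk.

Last 7 bases (5'→3') — forward …TGTAGTG, reverse …CCACTAC.
Reverse complement of the reverse primer's last 7 bases: GTAGTGG; its first k bases are the reverse complement of the reverse primer's last k bases, so a perfect k-base overlap needs the forward primer's last k bases to equal them.
Comparing (forward last k vs required): k=1: G vs G ✓; k=2: TG vs GT ✗; k=3: GTG vs GTA ✗; k=4: AGTG vs GTAG ✗; k=5: TAGTG vs GTAGT ✗; k=6: GTAGTG vs GTAGTG ✓; k=7: TGTAGTG vs GTAGTGG ✗.
Perfect overlaps at k = 1, 6; the largest is 6.

Longest perfect overlap: 6 complementary base pairs; significant dimer risk (threshold 3).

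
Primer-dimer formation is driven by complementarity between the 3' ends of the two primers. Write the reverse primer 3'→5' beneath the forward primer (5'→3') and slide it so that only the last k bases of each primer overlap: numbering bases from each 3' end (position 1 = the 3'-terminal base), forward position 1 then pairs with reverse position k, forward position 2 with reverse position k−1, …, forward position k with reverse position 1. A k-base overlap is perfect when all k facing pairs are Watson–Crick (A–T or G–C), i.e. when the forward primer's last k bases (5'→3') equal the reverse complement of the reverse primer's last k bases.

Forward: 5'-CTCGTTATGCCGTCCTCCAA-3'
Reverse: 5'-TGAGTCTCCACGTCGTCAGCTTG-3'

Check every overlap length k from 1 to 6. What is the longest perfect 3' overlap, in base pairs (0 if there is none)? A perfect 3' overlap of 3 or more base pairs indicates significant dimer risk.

Last 6 bases (5'→3') — forward …CTCCAA, reverse …AGCTTG.
Reverse complement of the reverse primer's last 6 bases: CAAGCT; its first k bases are the reverse complement of the reverse primer's last k bases, so a perfect k-base overlap needs the forward primer's last k bases to equal them.
Comparing (forward last k vs required): k=1: A vs C ✗; k=2: AA vs CA ✗; k=3: CAA vs CAA ✓; k=4: CCAA vs CAAG ✗; k=5: TCCAA vs CAAGC ✗; k=6: CTCCAA vs CAAGCT ✗.
Only k = 3 is perfect, so the longest perfect 3' overlap is 3.

Longest perfect overlap: 3 complementary base pairs; significant dimer risk (threshold 3).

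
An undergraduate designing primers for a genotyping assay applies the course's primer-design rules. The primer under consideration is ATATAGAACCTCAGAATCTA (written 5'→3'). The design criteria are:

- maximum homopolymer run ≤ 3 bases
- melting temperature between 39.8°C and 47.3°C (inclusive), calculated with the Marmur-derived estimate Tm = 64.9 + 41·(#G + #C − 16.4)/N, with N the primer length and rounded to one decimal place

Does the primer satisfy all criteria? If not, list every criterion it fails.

Meets all criteria.

Base counts: A=9, T=5, G=2, C=4 (length 20).
homopolymer run: longest run = 2 ✓
Tm: Tm = 64.9 + 41·(6 − 16.4)/20 = 43.6°C ✓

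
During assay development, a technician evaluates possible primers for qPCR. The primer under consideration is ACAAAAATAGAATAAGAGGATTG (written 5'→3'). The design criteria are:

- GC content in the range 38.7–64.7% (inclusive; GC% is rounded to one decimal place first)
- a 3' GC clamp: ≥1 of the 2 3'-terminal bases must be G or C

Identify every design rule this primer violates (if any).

Fails: GC content.

Base counts: A=13, T=4, G=5, C=1 (length 23).
GC content: GC 6/23 = 26.1%, outside 38.7–64.7% ✗
GC clamp: 3' end TG has 1 G/C ✓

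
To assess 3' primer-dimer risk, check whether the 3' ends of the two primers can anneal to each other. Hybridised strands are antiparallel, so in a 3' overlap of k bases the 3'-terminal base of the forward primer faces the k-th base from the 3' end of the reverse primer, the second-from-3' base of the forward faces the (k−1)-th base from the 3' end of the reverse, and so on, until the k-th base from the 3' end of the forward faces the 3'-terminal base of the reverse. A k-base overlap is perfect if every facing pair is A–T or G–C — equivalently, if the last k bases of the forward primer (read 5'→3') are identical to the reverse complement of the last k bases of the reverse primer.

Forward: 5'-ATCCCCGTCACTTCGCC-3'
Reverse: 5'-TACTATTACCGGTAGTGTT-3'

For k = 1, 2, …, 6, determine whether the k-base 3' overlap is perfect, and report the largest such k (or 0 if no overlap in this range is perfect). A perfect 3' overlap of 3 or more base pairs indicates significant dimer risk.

Last 6 bases (5'→3') — forward …TTCGCC, reverse …AGTGTT.
Reverse complement of the reverse primer's last 6 bases: AACACT; its first k bases are the reverse complement of the reverse primer's last k bases, so a perfect k-base overlap needs the forward primer's last k bases to equal them.
Comparing (forward last k vs required): k=1: C vs A ✗; k=2: CC vs AA ✗; k=3: GCC vs AAC ✗; k=4: CGCC vs AACA ✗; k=5: TCGCC vs AACAC ✗; k=6: TTCGCC vs AACACT ✗.
No overlap length from 1 to 6 is perfect, so the longest perfect 3' overlap is 0.

Longest perfect overlap: 0 complementary base pairs; below the dimer-risk threshold (threshold 3).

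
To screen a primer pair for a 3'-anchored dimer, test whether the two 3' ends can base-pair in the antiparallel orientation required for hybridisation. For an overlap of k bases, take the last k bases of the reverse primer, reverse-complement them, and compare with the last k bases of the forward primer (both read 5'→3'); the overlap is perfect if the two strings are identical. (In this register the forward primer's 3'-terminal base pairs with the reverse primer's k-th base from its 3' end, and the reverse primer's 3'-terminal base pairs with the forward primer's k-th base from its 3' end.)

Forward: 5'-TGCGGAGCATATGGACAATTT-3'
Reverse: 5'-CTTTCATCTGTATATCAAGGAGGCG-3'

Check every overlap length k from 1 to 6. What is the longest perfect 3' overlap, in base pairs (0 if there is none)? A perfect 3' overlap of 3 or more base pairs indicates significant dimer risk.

Longest perfect overlap: 0 complementary base pairs; below the dimer-risk threshold (threshold 3).

Last 6 bases (5'→3') — forward …CAATTT, reverse …GAGGCG.
Reverse complement of the reverse primer's last 6 bases: CGCCTC; its first k bases are the reverse complement of the reverse primer's last k bases, so a perfect k-base overlap needs the forward primer's last k bases to equal them.
Comparing (forward last k vs required): k=1: T vs C ✗; k=2: TT vs CG ✗; k=3: TTT vs CGC ✗; k=4: ATTT vs CGCC ✗; k=5: AATTT vs CGCCT ✗; k=6: CAATTT vs CGCCTC ✗.
No overlap length from 1 to 6 is perfect, so the longest perfect 3' overlap is 0.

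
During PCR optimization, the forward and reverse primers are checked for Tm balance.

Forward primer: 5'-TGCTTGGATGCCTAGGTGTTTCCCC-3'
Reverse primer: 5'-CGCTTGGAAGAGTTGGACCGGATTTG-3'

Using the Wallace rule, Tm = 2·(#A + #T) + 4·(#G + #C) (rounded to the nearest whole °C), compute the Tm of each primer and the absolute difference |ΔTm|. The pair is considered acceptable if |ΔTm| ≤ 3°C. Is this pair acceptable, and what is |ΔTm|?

|ΔTm| = 2°C; the pair is acceptable.

Forward: A=2 T=9 G=7 C=7 → Tm = 2·11 + 4·14 = 78°C.
Reverse: A=5 T=7 G=10 C=4 → Tm = 2·12 + 4·14 = 80°C.
|ΔTm| = |78 − 80| = 2°C, ≤ 3°C.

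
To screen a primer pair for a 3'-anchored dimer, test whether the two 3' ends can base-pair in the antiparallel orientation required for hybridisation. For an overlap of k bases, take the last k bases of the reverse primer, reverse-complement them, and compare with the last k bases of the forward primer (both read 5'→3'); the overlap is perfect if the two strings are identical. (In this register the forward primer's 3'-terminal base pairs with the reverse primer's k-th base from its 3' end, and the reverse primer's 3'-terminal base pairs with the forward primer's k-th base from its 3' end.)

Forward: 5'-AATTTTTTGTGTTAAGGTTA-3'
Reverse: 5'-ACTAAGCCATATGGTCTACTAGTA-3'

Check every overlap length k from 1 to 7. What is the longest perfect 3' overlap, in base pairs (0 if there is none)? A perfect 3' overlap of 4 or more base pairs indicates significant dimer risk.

Longest perfect overlap: 2 complementary base pairs; below the dimer-risk threshold (threshold 4).

Last 7 bases (5'→3') — forward …AAGGTTA, reverse …ACTAGTA.
Reverse complement of the reverse primer's last 7 bases: TACTAGT; its first k bases are the reverse complement of the reverse primer's last k bases, so a perfect k-base overlap needs the forward primer's last k bases to equal them.
Comparing (forward last k vs required): k=1: A vs T ✗; k=2: TA vs TA ✓; k=3: TTA vs TAC ✗; k=4: GTTA vs TACT ✗; k=5: GGTTA vs TACTA ✗; k=6: AGGTTA vs TACTAG ✗; k=7: AAGGTTA vs TACTAGT ✗.
Only k = 2 is perfect, so the longest perfect 3' overlap is 2.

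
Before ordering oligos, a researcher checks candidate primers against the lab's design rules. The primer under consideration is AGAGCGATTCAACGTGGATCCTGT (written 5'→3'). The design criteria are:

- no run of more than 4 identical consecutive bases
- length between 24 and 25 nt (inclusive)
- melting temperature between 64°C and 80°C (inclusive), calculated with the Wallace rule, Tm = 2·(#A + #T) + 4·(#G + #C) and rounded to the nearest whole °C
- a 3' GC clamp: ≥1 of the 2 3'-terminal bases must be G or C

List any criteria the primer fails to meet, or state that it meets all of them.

Base counts: A=6, T=6, G=7, C=5 (length 24).
homopolymer run: longest run = 2 ✓
length: length 24 ✓
Tm: Tm = 2·12 + 4·12 = 72°C ✓
GC clamp: 3' end GT has 1 G/C ✓

Meets all criteria.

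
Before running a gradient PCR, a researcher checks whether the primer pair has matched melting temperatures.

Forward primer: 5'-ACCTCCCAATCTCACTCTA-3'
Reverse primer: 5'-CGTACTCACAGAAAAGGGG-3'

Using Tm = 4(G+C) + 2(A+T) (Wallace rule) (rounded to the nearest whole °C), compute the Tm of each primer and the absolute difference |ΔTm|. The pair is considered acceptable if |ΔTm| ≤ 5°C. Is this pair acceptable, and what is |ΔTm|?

Forward: A=5 T=5 G=0 C=9 → Tm = 2·10 + 4·9 = 56°C.
Reverse: A=7 T=2 G=6 C=4 → Tm = 2·9 + 4·10 = 58°C.
|ΔTm| = |56 − 58| = 2°C, ≤ 5°C.

|ΔTm| = 2°C; the pair is acceptable.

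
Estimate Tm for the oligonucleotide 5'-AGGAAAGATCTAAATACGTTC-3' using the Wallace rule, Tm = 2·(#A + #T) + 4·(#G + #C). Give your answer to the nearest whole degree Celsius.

56°C

Base counts: A=9, T=5, G=4, C=3 (length 21).
Tm = 2·(9+5) + 4·(4+3) = 2·14 + 4·7 = 28 + 28 = 56°C.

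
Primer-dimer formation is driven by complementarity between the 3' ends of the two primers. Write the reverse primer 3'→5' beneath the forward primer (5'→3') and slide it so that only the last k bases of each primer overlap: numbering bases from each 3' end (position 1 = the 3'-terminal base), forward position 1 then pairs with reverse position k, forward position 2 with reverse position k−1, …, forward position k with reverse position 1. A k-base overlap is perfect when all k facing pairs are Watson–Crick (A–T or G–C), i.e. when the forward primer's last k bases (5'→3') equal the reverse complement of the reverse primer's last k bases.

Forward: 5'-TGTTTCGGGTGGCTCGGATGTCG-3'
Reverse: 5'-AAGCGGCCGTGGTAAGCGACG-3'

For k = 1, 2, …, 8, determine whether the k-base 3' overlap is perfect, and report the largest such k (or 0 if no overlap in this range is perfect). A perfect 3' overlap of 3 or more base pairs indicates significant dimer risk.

Last 8 bases (5'→3') — forward …GGATGTCG, reverse …AAGCGACG.
Reverse complement of the reverse primer's last 8 bases: CGTCGCTT; its first k bases are the reverse complement of the reverse primer's last k bases, so a perfect k-base overlap needs the forward primer's last k bases to equal them.
Comparing (forward last k vs required): k=1: G vs C ✗; k=2: CG vs CG ✓; k=3: TCG vs CGT ✗; k=4: GTCG vs CGTC ✗; k=5: TGTCG vs CGTCG ✗; k=6: ATGTCG vs CGTCGC ✗; k=7: GATGTCG vs CGTCGCT ✗; k=8: GGATGTCG vs CGTCGCTT ✗.
Only k = 2 is perfect, so the longest perfect 3' overlap is 2.

Longest perfect overlap: 2 complementary base pairs; below the dimer-risk threshold (threshold 3).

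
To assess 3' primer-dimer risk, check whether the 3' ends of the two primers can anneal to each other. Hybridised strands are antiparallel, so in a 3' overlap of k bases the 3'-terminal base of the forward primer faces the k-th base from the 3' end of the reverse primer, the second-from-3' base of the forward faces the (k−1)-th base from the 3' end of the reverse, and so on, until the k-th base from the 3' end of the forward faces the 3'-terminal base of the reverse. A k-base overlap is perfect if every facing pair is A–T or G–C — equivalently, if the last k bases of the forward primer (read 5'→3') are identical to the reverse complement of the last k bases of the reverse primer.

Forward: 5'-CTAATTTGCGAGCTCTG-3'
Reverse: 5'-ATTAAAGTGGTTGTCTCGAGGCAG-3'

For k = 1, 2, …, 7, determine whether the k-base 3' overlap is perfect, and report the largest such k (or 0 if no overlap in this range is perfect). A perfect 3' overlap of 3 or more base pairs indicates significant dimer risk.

Longest perfect overlap: 3 complementary base pairs; significant dimer risk (threshold 3).

Last 7 bases (5'→3') — forward …AGCTCTG, reverse …GAGGCAG.
Reverse complement of the reverse primer's last 7 bases: CTGCCTC; its first k bases are the reverse complement of the reverse primer's last k bases, so a perfect k-base overlap needs the forward primer's last k bases to equal them.
Comparing (forward last k vs required): k=1: G vs C ✗; k=2: TG vs CT ✗; k=3: CTG vs CTG ✓; k=4: TCTG vs CTGC ✗; k=5: CTCTG vs CTGCC ✗; k=6: GCTCTG vs CTGCCT ✗; k=7: AGCTCTG vs CTGCCTC ✗.
Only k = 3 is perfect, so the longest perfect 3' overlap is 3.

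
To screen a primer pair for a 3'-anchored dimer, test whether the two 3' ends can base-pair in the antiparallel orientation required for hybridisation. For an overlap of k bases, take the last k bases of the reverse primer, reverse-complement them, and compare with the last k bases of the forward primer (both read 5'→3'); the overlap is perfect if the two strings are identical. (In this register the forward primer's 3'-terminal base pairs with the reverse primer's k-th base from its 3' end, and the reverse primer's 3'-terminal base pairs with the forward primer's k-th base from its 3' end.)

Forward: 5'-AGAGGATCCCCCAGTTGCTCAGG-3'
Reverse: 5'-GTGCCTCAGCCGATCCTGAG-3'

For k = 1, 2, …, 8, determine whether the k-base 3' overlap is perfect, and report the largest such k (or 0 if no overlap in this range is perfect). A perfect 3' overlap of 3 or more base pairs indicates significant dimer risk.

Longest perfect overlap: 6 complementary base pairs; significant dimer risk (threshold 3).

Last 8 bases (5'→3') — forward …TGCTCAGG, reverse …ATCCTGAG.
Reverse complement of the reverse primer's last 8 bases: CTCAGGAT; its first k bases are the reverse complement of the reverse primer's last k bases, so a perfect k-base overlap needs the forward primer's last k bases to equal them.
Comparing (forward last k vs required): k=1: G vs C ✗; k=2: GG vs CT ✗; k=3: AGG vs CTC ✗; k=4: CAGG vs CTCA ✗; k=5: TCAGG vs CTCAG ✗; k=6: CTCAGG vs CTCAGG ✓; k=7: GCTCAGG vs CTCAGGA ✗; k=8: TGCTCAGG vs CTCAGGAT ✗.
Only k = 6 is perfect, so the longest perfect 3' overlap is 6.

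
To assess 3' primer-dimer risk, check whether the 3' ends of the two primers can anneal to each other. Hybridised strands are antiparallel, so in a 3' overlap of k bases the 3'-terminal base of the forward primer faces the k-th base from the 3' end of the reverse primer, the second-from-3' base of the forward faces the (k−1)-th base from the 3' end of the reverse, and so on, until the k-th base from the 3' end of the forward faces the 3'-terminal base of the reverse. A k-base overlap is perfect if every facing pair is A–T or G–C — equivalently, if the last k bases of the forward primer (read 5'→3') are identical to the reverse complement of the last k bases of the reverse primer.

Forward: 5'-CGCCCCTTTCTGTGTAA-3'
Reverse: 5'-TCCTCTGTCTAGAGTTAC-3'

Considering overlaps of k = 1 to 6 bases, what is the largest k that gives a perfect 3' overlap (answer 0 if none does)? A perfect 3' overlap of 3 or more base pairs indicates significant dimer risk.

Longest perfect overlap: 4 complementary base pairs; significant dimer risk (threshold 3).

Last 6 bases (5'→3') — forward …GTGTAA, reverse …AGTTAC.
Reverse complement of the reverse primer's last 6 bases: GTAACT; its first k bases are the reverse complement of the reverse primer's last k bases, so a perfect k-base overlap needs the forward primer's last k bases to equal them.
Comparing (forward last k vs required): k=1: A vs G ✗; k=2: AA vs GT ✗; k=3: TAA vs GTA ✗; k=4: GTAA vs GTAA ✓; k=5: TGTAA vs GTAAC ✗; k=6: GTGTAA vs GTAACT ✗.
Only k = 4 is perfect, so the longest perfect 3' overlap is 4.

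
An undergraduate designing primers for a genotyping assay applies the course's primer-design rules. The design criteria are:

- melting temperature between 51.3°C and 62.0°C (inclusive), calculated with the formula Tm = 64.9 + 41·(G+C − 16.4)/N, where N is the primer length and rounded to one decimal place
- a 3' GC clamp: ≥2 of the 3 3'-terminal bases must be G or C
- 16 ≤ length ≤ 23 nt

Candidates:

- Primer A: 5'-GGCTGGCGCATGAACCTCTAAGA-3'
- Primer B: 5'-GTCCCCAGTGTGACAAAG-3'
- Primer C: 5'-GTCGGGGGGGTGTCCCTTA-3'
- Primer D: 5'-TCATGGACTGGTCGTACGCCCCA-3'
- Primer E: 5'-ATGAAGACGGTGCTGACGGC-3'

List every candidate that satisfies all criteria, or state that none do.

Primer A (23 nt, A=6 T=4 G=7 C=6): Tm = 64.9 + 41·(13 − 16.4)/23 = 58.8°C ✓; 3' end AGA has 1 G/C, need ≥2 ✗; length 23 ✓ — fails.
Primer B (18 nt, A=5 T=3 G=5 C=5): Tm = 64.9 + 41·(10 − 16.4)/18 = 50.3°C, outside 51.3–62.0°C ✗; 3' end AAG has 1 G/C, need ≥2 ✗; length 18 ✓ — fails.
Primer C (19 nt, A=1 T=5 G=9 C=4): Tm = 64.9 + 41·(13 − 16.4)/19 = 57.6°C ✓; 3' end TTA has 0 G/C, need ≥2 ✗; length 19 ✓ — fails.
Primer D (23 nt, A=4 T=5 G=6 C=8): Tm = 64.9 + 41·(14 − 16.4)/23 = 60.6°C ✓; 3' end CCA has 2 G/C ✓; length 23 ✓ — passes.
Primer E (20 nt, A=5 T=3 G=8 C=4): Tm = 64.9 + 41·(12 − 16.4)/20 = 55.9°C ✓; 3' end GGC has 3 G/C ✓; length 20 ✓ — passes.

Primer D and Primer E.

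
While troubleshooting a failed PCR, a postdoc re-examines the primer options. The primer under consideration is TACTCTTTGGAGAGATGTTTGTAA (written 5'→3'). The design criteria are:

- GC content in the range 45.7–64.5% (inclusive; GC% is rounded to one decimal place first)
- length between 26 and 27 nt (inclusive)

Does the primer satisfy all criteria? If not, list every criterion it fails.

Base counts: A=6, T=10, G=6, C=2 (length 24).
GC content: GC 8/24 = 33.3%, outside 45.7–64.5% ✗
length: length 24, outside 26–27 ✗

Fails: GC content, length.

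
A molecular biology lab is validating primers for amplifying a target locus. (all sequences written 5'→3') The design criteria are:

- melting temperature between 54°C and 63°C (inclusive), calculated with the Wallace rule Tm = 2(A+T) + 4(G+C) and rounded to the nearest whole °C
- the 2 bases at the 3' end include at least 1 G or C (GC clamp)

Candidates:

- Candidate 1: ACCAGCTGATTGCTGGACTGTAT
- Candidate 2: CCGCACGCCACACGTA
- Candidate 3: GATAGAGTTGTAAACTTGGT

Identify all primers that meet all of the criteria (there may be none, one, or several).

Candidate 3 only.

Candidate 1 (23 nt, A=5 T=7 G=6 C=5): Tm = 2·12 + 4·11 = 68°C, outside 54–63°C ✗; 3' end AT has 0 G/C, need ≥1 ✗ — fails.
Candidate 2 (16 nt, A=4 T=1 G=3 C=8): Tm = 2·5 + 4·11 = 54°C ✓; 3' end TA has 0 G/C, need ≥1 ✗ — fails.
Candidate 3 (20 nt, A=6 T=7 G=6 C=1): Tm = 2·13 + 4·7 = 54°C ✓; 3' end GT has 1 G/C ✓ — passes.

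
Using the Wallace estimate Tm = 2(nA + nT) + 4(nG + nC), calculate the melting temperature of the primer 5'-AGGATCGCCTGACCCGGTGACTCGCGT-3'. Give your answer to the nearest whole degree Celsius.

90°C

Base counts: A=4, T=5, G=9, C=9 (length 27).
Tm = 2·(4+5) + 4·(9+9) = 2·9 + 4·18 = 18 + 72 = 90°C.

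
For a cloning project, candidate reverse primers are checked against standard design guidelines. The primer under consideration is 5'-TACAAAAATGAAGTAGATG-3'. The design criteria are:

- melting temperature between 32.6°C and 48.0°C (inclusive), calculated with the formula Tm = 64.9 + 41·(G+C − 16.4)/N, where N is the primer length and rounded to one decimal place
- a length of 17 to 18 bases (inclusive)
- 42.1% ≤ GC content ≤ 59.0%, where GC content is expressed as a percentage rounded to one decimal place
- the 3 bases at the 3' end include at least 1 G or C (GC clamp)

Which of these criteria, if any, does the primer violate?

Base counts: A=10, T=4, G=4, C=1 (length 19).
Tm: Tm = 64.9 + 41·(5 − 16.4)/19 = 40.3°C ✓
length: length 19, outside 17–18 ✗
GC content: GC 5/19 = 26.3%, outside 42.1–59.0% ✗
GC clamp: 3' end ATG has 1 G/C ✓

Fails: length, GC content.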